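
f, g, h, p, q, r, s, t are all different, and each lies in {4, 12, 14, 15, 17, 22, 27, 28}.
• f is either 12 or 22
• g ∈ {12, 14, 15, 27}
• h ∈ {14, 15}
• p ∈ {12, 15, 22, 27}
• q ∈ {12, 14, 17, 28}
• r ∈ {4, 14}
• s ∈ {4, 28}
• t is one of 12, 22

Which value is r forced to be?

Among the 8 variables, 17 fits only q (and all 8 values in {4, 12, 14, 15, 17, 22, 27, 28} must be used), so q = 17.
The 7 still-open variables together cover exactly {4, 12, 14, 15, 22, 27, 28} — 7 values for 7 variables — and 28 appears only in s's list, so s = 28.
Among the 6 still-open variables, 4 fits only r (and all 6 values in {4, 12, 14, 15, 22, 27} must be used), so r = 4.

4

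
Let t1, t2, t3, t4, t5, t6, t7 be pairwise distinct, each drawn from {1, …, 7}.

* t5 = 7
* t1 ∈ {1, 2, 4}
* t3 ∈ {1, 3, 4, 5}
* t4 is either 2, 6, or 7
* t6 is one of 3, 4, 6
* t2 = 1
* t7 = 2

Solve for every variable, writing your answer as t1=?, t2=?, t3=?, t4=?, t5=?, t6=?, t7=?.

t2 must be 1 (only option left). So t1, t3 can't be 1.
That leaves t5 = 7. Remove 7 from t4.
t7 has just one choice, so t7 = 2. Strike 2 from t1, t4.
t1's domain is down to {4}, so t1 = 4. Strike 4 from t3, t6.
That leaves t4 = 6. So t6 can't be 6.
t6's domain is down to {3}, so t6 = 3. Remove 3 from t3.
t3 has just one choice, so t3 = 5.

t1=4, t2=1, t3=5, t4=6, t5=7, t6=3, t7=2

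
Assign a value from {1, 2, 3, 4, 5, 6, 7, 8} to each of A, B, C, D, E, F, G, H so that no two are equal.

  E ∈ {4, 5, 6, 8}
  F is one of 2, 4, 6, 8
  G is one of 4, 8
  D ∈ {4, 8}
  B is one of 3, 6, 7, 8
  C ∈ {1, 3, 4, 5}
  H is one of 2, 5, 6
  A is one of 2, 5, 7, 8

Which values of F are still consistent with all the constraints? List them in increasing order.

The 8 variables together cover exactly {1, 2, 3, 4, 5, 6, 7, 8} — 8 values for 8 variables — and 1 appears only in C's list, so C = 1.
Among the 7 still-open variables, 3 fits only B (and all 7 values in {2, 3, 4, 5, 6, 7, 8} must be used), so B = 3.
The 6 still-open variables together cover exactly {2, 4, 5, 6, 7, 8} — 6 values for 6 variables — and 7 appears only in A's list, so A = 7.
D and G between them cover only {4, 8} — a naked pair. Remove those values from E, F.
No further eliminations apply; F can still be any of 2, 6.

2, 6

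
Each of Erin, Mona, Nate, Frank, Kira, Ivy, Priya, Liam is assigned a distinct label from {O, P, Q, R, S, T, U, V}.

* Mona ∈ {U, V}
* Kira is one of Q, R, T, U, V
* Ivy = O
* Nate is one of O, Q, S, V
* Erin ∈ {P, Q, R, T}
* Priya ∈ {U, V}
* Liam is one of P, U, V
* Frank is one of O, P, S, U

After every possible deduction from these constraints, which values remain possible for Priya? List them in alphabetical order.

Ivy's domain is down to {O}, so Ivy = O. So Nate, Frank can't be O.
Mona and Priya share exactly the 2 values {U, V}; by pigeonhole those values go to them, so strike U, V from Nate, Frank, Kira, Liam.
That leaves Liam = P. So Erin, Frank can't be P.
Frank must be S (only option left). Strike S from Nate.
That leaves Nate = Q. Strike Q from Erin, Kira.
No further eliminations apply; Priya can still be any of U, V.

U, V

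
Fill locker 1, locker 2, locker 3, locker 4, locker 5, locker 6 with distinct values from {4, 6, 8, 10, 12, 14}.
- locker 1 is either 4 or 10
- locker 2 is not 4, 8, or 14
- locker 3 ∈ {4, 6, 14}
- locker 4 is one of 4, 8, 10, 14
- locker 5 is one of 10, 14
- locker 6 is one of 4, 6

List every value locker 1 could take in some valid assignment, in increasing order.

4, 10

Among the 6 variables, 8 fits only locker 4 (and all 6 values in {4, 6, 8, 10, 12, 14} must be used), so locker 4 = 8.
The 5 still-open variables together cover exactly {4, 6, 10, 12, 14} — 5 values for 5 variables — and 12 appears only in locker 2's list, so locker 2 = 12.
No further eliminations apply; locker 1 can still be any of 4, 10.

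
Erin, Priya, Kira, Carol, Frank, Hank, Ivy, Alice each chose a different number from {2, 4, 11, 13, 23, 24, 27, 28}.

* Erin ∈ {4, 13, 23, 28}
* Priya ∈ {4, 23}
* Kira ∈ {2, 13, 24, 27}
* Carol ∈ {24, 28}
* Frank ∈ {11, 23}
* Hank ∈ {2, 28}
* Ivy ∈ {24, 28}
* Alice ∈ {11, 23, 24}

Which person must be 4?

The 8 variables draw from only 8 values {2, 4, 11, 13, 23, 24, 27, 28}, so each is used; only Kira can be 27, hence Kira = 27.
The 7 still-open variables draw from only 7 values {2, 4, 11, 13, 23, 24, 28}, so each is used; only Hank can be 2, hence Hank = 2.
The 6 still-open variables together cover exactly {4, 11, 13, 23, 24, 28} — 6 values for 6 variables — and 13 appears only in Erin's list, so Erin = 13.
Among the 5 still-open variables, 4 fits only Priya (and all 5 values in {4, 11, 23, 24, 28} must be used), so Priya = 4.

Priya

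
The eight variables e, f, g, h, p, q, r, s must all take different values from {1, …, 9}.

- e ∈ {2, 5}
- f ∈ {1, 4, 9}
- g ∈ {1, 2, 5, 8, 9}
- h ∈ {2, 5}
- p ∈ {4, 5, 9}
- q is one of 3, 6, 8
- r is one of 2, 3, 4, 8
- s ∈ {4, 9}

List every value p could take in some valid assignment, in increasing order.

Among the 8 variables, 6 fits only q (and all 8 values in {1, 2, 3, 4, 5, 6, 8, 9} must be used), so q = 6.
The 7 still-open variables draw from only 7 values {1, 2, 3, 4, 5, 8, 9}, so each is used; only r can be 3, hence r = 3.
The 6 still-open variables draw from only 6 values {1, 2, 4, 5, 8, 9}, so each is used; only g can be 8, hence g = 8.
The 5 still-open variables together cover exactly {1, 2, 4, 5, 9} — 5 values for 5 variables — and 1 appears only in f's list, so f = 1.
e and h between them cover only {2, 5} — a naked pair. Remove those values from p.
No further eliminations apply; p can still be any of 4, 9.

4, 9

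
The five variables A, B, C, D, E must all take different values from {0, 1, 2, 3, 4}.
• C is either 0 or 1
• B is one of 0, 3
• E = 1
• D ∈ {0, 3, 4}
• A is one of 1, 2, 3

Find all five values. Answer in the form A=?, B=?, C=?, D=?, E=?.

E has just one choice, so E = 1. Remove 1 from A, C.
C has just one choice, so C = 0. Strike 0 from B, D.
B must be 3 (only option left). Remove 3 from A, D.
D has just one choice, so D = 4.
A has just one choice, so A = 2.

A=2, B=3, C=0, D=4, E=1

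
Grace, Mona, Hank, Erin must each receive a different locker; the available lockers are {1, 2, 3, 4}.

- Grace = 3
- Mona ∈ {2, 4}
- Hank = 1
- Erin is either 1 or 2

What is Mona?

Grace must be 3 (only option left).
Hank's domain is down to {1}, so Hank = 1. Eliminate 1 elsewhere: Erin.
Erin must be 2 (only option left). So Mona can't be 2.
So Mona = 4.

4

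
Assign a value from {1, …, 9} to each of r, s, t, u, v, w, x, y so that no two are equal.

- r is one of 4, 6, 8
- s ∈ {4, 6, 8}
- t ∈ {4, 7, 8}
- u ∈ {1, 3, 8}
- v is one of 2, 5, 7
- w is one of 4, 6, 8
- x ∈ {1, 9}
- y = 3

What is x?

9

y's domain is down to {3}, so y = 3. Eliminate 3 elsewhere: u.
r, s, w share exactly the 3 values {4, 6, 8}; by pigeonhole those values go to them, so strike 4, 6, 8 from t, u.
That leaves t = 7. So v can't be 7.
u has just one choice, so u = 1. Remove 1 from x.
So x = 9.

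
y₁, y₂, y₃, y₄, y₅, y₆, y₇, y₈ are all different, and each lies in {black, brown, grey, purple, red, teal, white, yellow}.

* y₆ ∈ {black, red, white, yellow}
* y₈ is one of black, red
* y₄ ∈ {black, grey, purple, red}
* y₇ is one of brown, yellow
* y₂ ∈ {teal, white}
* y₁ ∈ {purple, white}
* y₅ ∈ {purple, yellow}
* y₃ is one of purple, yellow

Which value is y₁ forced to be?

white

Among the 8 variables, brown fits only y₇ (and all 8 values in {black, brown, grey, purple, red, teal, white, yellow} must be used), so y₇ = brown.
The 7 still-open variables together cover exactly {black, grey, purple, red, teal, white, yellow} — 7 values for 7 variables — and grey appears only in y₄'s list, so y₄ = grey.
Among the 6 still-open variables, teal fits only y₂ (and all 6 values in {black, purple, red, teal, white, yellow} must be used), so y₂ = teal.
y₃ and y₅ between them cover only {purple, yellow} — a naked pair. Remove those values from y₁, y₆.
So y₁ = white.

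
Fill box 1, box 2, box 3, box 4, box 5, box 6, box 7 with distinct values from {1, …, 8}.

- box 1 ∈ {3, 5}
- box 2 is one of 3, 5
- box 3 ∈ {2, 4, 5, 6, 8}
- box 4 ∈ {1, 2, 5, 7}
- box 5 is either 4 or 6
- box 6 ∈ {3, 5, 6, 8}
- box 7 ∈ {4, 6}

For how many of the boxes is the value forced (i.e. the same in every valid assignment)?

box 1 and box 2 share exactly the 2 values {3, 5}; by pigeonhole those values go to them, so strike 3, 5 from box 3, box 4, box 6.
The 2 variables box 5 and box 7 are confined to {4, 6}, which locks those values in; drop them from box 3, box 6.
That leaves box 6 = 8. Strike 8 from box 3.
That leaves box 3 = 2. Strike 2 from box 4.
Determined: box 3=2, box 6=8. The other boxes each still have more than one consistent value. That makes 2.

2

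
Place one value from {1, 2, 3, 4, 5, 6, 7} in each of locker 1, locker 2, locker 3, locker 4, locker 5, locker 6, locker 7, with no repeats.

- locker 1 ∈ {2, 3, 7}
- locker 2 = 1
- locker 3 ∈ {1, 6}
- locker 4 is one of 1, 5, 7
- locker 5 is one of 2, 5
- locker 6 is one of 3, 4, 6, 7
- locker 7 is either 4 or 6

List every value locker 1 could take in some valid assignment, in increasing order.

locker 2 has just one choice, so locker 2 = 1. Remove 1 from locker 3, locker 4.
locker 3 must be 6 (only option left). Strike 6 from locker 6, locker 7.
locker 7 must be 4 (only option left). Remove 4 from locker 6.
No further eliminations apply; locker 1 can still be any of 2, 3, 7.

2, 3, 7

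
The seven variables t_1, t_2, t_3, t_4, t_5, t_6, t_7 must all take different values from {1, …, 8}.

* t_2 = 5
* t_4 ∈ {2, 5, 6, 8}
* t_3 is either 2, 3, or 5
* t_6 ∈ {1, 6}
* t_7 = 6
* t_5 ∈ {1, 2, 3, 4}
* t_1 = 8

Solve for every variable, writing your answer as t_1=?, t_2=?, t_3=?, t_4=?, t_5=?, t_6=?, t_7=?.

t_1=8, t_2=5, t_3=3, t_4=2, t_5=4, t_6=1, t_7=6

t_1 must be 8 (only option left). Strike 8 from t_4.
t_2's domain is down to {5}, so t_2 = 5. Strike 5 from t_3, t_4.
t_7 has just one choice, so t_7 = 6. Strike 6 from t_4, t_6.
t_4 has just one choice, so t_4 = 2. Strike 2 from t_3, t_5.
t_6 has just one choice, so t_6 = 1. Eliminate 1 elsewhere: t_5.
t_3's domain is down to {3}, so t_3 = 3. So t_5 can't be 3.
t_5's domain is down to {4}, so t_5 = 4.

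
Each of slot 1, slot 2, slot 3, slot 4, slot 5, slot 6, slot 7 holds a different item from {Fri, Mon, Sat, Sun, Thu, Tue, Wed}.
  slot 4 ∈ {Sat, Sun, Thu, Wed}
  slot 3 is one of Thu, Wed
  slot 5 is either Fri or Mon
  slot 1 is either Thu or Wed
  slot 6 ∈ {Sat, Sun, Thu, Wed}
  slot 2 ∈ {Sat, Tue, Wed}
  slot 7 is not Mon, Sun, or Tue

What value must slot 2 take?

The 7 variables together cover exactly {Fri, Mon, Sat, Sun, Thu, Tue, Wed} — 7 values for 7 variables — and Mon appears only in slot 5's list, so slot 5 = Mon.
The 6 still-open variables draw from only 6 values {Fri, Sat, Sun, Thu, Tue, Wed}, so each is used; only slot 7 can be Fri, hence slot 7 = Fri.
The 5 still-open variables draw from only 5 values {Sat, Sun, Thu, Tue, Wed}, so each is used; only slot 2 can be Tue, hence slot 2 = Tue.

Tue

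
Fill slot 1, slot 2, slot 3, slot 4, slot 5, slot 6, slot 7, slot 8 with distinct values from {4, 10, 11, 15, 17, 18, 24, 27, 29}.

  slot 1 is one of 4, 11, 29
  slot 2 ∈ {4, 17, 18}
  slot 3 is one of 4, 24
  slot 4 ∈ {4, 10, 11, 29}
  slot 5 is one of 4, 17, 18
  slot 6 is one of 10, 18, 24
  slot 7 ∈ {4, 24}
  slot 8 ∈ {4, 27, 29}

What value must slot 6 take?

10

The 8 variables together cover exactly {4, 10, 11, 17, 18, 24, 27, 29} — 8 values for 8 variables — and 27 appears only in slot 8's list, so slot 8 = 27.
slot 3 and slot 7 between them cover only {4, 24} — a naked pair. Remove those values from slot 1, slot 2, slot 4, slot 5, slot 6.
slot 2 and slot 5 between them cover only {17, 18} — a naked pair. Remove those values from slot 6.
So slot 6 = 10.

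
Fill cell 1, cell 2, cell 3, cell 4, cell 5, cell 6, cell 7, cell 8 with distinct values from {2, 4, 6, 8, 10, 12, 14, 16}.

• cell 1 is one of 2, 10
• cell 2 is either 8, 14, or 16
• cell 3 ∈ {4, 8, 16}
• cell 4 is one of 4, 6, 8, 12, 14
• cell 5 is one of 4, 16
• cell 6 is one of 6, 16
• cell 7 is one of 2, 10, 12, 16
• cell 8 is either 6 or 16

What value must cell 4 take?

cell 6 and cell 8 between them cover only {6, 16} — a naked pair. Remove those values from cell 2, cell 3, cell 4, cell 5, cell 7.
cell 5 must be 4 (only option left). Eliminate 4 elsewhere: cell 3, cell 4.
cell 3 has just one choice, so cell 3 = 8. Remove 8 from cell 2, cell 4.
cell 2 has just one choice, so cell 2 = 14. So cell 4 can't be 14.
So cell 4 = 12.

12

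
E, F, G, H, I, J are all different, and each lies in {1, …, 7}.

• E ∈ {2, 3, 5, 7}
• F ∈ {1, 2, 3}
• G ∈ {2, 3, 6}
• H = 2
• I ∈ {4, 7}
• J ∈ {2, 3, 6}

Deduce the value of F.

1

H must be 2 (only option left). Remove 2 from E, F, G, J.
G and J between them cover only {3, 6} — a naked pair. Remove those values from E, F.
So F = 1.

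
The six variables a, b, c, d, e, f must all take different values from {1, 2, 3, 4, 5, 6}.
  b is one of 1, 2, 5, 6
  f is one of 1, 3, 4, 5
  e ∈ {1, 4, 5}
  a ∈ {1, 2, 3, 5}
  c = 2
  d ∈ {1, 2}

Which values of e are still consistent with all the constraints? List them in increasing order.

c must be 2 (only option left). So a, b, d can't be 2.
d has just one choice, so d = 1. So a, b, e, f can't be 1.
The 4 still-open variables together cover exactly {3, 4, 5, 6} — 4 values for 4 variables — and 6 appears only in b's list, so b = 6.
No further eliminations apply; e can still be any of 4, 5.

4, 5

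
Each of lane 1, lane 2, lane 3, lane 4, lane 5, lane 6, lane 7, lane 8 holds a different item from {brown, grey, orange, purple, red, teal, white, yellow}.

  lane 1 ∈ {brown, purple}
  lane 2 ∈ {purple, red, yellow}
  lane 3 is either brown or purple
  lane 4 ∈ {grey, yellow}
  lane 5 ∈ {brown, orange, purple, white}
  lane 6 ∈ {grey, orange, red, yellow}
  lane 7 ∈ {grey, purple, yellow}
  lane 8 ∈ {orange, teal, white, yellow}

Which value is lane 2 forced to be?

Among the 8 variables, teal fits only lane 8 (and all 8 values in {brown, grey, orange, purple, red, teal, white, yellow} must be used), so lane 8 = teal.
The 7 still-open variables draw from only 7 values {brown, grey, orange, purple, red, white, yellow}, so each is used; only lane 5 can be white, hence lane 5 = white.
Among the 6 still-open variables, orange fits only lane 6 (and all 6 values in {brown, grey, orange, purple, red, yellow} must be used), so lane 6 = orange.
The 5 still-open variables together cover exactly {brown, grey, purple, red, yellow} — 5 values for 5 variables — and red appears only in lane 2's list, so lane 2 = red.

red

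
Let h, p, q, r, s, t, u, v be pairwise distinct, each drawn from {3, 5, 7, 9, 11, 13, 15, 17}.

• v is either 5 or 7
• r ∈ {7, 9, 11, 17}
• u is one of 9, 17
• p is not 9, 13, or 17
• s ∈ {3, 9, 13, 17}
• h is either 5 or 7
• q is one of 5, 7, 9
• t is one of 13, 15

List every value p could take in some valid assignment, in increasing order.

3, 15

h and v between them cover only {5, 7} — a naked pair. Remove those values from p, q, r.
q must be 9 (only option left). Remove 9 from r, s, u.
u has just one choice, so u = 17. Eliminate 17 elsewhere: r, s.
r must be 11 (only option left). Strike 11 from p.
No further eliminations apply; p can still be any of 3, 15.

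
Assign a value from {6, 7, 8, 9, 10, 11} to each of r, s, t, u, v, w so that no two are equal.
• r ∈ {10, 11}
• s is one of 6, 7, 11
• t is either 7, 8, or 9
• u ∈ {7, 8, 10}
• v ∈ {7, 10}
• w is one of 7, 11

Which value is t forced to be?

Among the 6 variables, 6 fits only s (and all 6 values in {6, 7, 8, 9, 10, 11} must be used), so s = 6.
The 5 still-open variables together cover exactly {7, 8, 9, 10, 11} — 5 values for 5 variables — and 9 appears only in t's list, so t = 9.

9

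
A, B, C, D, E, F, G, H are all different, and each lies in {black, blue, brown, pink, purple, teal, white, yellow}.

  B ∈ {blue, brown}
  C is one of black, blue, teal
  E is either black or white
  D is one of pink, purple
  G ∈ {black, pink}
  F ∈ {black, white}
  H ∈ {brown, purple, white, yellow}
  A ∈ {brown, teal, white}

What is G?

pink

The 8 variables together cover exactly {black, blue, brown, pink, purple, teal, white, yellow} — 8 values for 8 variables — and yellow appears only in H's list, so H = yellow.
Among the 7 still-open variables, purple fits only D (and all 7 values in {black, blue, brown, pink, purple, teal, white} must be used), so D = purple.
Among the 6 still-open variables, pink fits only G (and all 6 values in {black, blue, brown, pink, teal, white} must be used), so G = pink.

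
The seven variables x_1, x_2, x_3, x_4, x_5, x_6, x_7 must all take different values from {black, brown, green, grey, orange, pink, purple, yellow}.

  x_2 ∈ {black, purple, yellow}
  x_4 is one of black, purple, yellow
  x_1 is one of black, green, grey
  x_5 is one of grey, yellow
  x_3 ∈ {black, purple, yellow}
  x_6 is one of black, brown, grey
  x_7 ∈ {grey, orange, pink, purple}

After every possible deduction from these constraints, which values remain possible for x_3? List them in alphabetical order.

black, purple, yellow

x_2, x_3, x_4 between them cover only {black, purple, yellow} — a naked triple. Remove those values from x_1, x_5, x_6, x_7.
That leaves x_5 = grey. Eliminate grey elsewhere: x_1, x_6, x_7.
x_6 has just one choice, so x_6 = brown.
x_1 has just one choice, so x_1 = green.
No further eliminations apply; x_3 can still be any of black, purple, yellow.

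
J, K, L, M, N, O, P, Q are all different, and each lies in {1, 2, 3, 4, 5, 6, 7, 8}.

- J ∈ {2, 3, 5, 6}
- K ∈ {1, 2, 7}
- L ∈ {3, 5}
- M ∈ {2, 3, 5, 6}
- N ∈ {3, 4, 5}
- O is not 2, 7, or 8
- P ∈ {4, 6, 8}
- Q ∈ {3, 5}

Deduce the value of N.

Among the 8 variables, 7 fits only K (and all 8 values in {1, 2, 3, 4, 5, 6, 7, 8} must be used), so K = 7.
The 7 still-open variables together cover exactly {1, 2, 3, 4, 5, 6, 8} — 7 values for 7 variables — and 1 appears only in O's list, so O = 1.
The 6 still-open variables draw from only 6 values {2, 3, 4, 5, 6, 8}, so each is used; only P can be 8, hence P = 8.
The 5 still-open variables draw from only 5 values {2, 3, 4, 5, 6}, so each is used; only N can be 4, hence N = 4.

4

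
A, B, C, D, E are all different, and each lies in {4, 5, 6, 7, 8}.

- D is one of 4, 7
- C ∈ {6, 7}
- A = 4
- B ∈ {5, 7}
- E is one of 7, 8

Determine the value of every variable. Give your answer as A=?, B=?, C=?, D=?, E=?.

A has just one choice, so A = 4. Eliminate 4 elsewhere: D.
D's domain is down to {7}, so D = 7. Remove 7 from B, C, E.
E must be 8 (only option left).
B has just one choice, so B = 5.
C has just one choice, so C = 6.

A=4, B=5, C=6, D=7, E=8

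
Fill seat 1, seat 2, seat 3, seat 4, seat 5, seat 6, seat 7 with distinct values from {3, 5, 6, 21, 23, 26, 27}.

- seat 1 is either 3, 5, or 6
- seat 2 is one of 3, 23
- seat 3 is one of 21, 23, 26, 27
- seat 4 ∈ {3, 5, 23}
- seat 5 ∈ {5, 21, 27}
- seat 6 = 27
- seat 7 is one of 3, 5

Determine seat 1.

6

seat 6 has just one choice, so seat 6 = 27. Strike 27 from seat 3, seat 5.
The 6 still-open variables draw from only 6 values {3, 5, 6, 21, 23, 26}, so each is used; only seat 1 can be 6, hence seat 1 = 6.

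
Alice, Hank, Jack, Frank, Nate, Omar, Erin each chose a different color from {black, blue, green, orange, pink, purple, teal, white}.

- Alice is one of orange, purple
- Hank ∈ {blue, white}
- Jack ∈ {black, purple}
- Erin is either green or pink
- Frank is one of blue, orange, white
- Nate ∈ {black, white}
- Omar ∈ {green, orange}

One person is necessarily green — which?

Omar

The 7 variables draw from only 7 values {black, blue, green, orange, pink, purple, white}, so each is used; only Erin can be pink, hence Erin = pink.
Among the 6 still-open variables, green fits only Omar (and all 6 values in {black, blue, green, orange, purple, white} must be used), so Omar = green.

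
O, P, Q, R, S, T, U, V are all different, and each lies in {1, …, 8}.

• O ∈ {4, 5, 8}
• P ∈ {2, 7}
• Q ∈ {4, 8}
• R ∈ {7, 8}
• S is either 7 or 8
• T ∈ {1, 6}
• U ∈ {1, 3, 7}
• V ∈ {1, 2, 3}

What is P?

The 8 variables together cover exactly {1, 2, 3, 4, 5, 6, 7, 8} — 8 values for 8 variables — and 5 appears only in O's list, so O = 5.
Among the 7 still-open variables, 4 fits only Q (and all 7 values in {1, 2, 3, 4, 6, 7, 8} must be used), so Q = 4.
Among the 6 still-open variables, 6 fits only T (and all 6 values in {1, 2, 3, 6, 7, 8} must be used), so T = 6.
R and S share exactly the 2 values {7, 8}; by pigeonhole those values go to them, so strike 7, 8 from P, U.
So P = 2.

2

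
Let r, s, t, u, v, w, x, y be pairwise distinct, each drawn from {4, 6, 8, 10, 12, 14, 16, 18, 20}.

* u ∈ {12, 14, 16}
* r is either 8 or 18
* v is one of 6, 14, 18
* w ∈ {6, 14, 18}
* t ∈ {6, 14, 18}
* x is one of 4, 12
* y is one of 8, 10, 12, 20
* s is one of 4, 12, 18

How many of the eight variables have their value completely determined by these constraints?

2

t, v, w between them cover only {6, 14, 18} — a naked triple. Remove those values from r, s, u.
r has just one choice, so r = 8. Remove 8 from y.
s and x share exactly the 2 values {4, 12}; by pigeonhole those values go to them, so strike 4, 12 from u, y.
u must be 16 (only option left).
Determined: r=8, u=16. The other variables each still have more than one consistent value. That makes 2.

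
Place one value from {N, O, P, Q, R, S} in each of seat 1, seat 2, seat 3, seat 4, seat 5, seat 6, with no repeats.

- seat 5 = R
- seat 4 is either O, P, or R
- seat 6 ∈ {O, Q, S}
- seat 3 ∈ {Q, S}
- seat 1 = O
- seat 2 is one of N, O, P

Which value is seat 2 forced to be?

seat 1 must be O (only option left). Eliminate O elsewhere: seat 2, seat 4, seat 6.
seat 5's domain is down to {R}, so seat 5 = R. So seat 4 can't be R.
seat 4's domain is down to {P}, so seat 4 = P. Remove P from seat 2.
So seat 2 = N.

N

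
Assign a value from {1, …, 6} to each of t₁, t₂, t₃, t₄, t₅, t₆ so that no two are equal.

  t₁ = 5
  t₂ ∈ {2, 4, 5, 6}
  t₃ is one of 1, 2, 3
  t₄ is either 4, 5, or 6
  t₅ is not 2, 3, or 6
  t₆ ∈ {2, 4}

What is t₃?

3

t₁ must be 5 (only option left). So t₂, t₄, t₅ can't be 5.
The 5 still-open variables draw from only 5 values {1, 2, 3, 4, 6}, so each is used; only t₃ can be 3, hence t₃ = 3.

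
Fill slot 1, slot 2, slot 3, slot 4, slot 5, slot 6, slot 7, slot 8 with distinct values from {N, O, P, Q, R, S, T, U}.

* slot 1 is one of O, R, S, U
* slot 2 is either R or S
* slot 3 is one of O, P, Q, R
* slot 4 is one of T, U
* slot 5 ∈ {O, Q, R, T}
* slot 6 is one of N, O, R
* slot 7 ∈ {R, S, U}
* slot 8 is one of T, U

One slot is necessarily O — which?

slot 1

Among the 8 variables, N fits only slot 6 (and all 8 values in {N, O, P, Q, R, S, T, U} must be used), so slot 6 = N.
The 7 still-open variables draw from only 7 values {O, P, Q, R, S, T, U}, so each is used; only slot 3 can be P, hence slot 3 = P.
Among the 6 still-open variables, Q fits only slot 5 (and all 6 values in {O, Q, R, S, T, U} must be used), so slot 5 = Q.
The 5 still-open variables together cover exactly {O, R, S, T, U} — 5 values for 5 variables — and O appears only in slot 1's list, so slot 1 = O.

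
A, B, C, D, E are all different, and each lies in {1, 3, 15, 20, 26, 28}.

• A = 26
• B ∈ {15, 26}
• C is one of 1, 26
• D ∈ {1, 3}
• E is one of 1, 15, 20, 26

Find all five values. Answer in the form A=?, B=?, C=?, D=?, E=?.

A's domain is down to {26}, so A = 26. Remove 26 from B, C, E.
B has just one choice, so B = 15. Remove 15 from E.
C's domain is down to {1}, so C = 1. Strike 1 from D, E.
That leaves D = 3.
E has just one choice, so E = 20.

A=26, B=15, C=1, D=3, E=20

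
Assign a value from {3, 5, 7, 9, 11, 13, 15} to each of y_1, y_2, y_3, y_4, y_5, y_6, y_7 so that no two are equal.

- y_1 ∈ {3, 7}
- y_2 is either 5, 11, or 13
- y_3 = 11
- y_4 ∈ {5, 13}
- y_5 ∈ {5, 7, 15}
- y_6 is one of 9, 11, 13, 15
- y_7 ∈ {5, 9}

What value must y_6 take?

15

y_3 must be 11 (only option left). Strike 11 from y_2, y_6.
The 6 still-open variables draw from only 6 values {3, 5, 7, 9, 13, 15}, so each is used; only y_1 can be 3, hence y_1 = 3.
Among the 5 still-open variables, 7 fits only y_5 (and all 5 values in {5, 7, 9, 13, 15} must be used), so y_5 = 7.
Among the 4 still-open variables, 15 fits only y_6 (and all 4 values in {5, 9, 13, 15} must be used), so y_6 = 15.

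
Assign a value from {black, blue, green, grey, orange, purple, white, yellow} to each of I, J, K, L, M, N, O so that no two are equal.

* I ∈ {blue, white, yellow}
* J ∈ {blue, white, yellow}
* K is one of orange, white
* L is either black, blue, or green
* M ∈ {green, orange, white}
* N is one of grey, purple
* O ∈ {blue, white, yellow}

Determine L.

black

I, J, O between them cover only {blue, white, yellow} — a naked triple. Remove those values from K, L, M.
K has just one choice, so K = orange. Remove orange from M.
That leaves M = green. Strike green from L.
So L = black.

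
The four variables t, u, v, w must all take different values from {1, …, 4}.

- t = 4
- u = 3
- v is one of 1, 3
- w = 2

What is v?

1

t must be 4 (only option left).
That leaves u = 3. So v can't be 3.
So v = 1.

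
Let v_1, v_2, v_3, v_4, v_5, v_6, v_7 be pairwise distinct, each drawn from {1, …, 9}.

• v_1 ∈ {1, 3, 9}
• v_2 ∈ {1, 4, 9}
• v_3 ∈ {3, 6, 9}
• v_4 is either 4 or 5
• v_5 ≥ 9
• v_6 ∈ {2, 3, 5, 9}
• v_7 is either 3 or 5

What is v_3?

6

v_5's domain is down to {9}, so v_5 = 9. Strike 9 from v_1, v_2, v_3, v_6.
The 6 still-open variables draw from only 6 values {1, 2, 3, 4, 5, 6}, so each is used; only v_6 can be 2, hence v_6 = 2.
Among the 5 still-open variables, 6 fits only v_3 (and all 5 values in {1, 3, 4, 5, 6} must be used), so v_3 = 6.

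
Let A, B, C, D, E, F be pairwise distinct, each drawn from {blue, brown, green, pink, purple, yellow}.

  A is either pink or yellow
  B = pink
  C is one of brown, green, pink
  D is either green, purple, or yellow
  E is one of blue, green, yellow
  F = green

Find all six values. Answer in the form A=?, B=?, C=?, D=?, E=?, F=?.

A=yellow, B=pink, C=brown, D=purple, E=blue, F=green

B has just one choice, so B = pink. So A, C can't be pink.
F must be green (only option left). Eliminate green elsewhere: C, D, E.
A's domain is down to {yellow}, so A = yellow. So D, E can't be yellow.
C has just one choice, so C = brown.
D has just one choice, so D = purple.
E must be blue (only option left).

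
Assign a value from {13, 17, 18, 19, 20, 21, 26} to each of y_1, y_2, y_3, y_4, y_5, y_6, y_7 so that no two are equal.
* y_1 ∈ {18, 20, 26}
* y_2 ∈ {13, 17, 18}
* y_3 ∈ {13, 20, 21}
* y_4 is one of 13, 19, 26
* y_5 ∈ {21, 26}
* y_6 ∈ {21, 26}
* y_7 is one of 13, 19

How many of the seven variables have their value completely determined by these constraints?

3

The 7 variables together cover exactly {13, 17, 18, 19, 20, 21, 26} — 7 values for 7 variables — and 17 appears only in y_2's list, so y_2 = 17.
Among the 6 still-open variables, 18 fits only y_1 (and all 6 values in {13, 18, 19, 20, 21, 26} must be used), so y_1 = 18.
The 5 still-open variables together cover exactly {13, 19, 20, 21, 26} — 5 values for 5 variables — and 20 appears only in y_3's list, so y_3 = 20.
The 2 variables y_5 and y_6 are confined to {21, 26}, which locks those values in; drop them from y_4.
Determined: y_1=18, y_2=17, y_3=20. The other variables each still have more than one consistent value. That makes 3.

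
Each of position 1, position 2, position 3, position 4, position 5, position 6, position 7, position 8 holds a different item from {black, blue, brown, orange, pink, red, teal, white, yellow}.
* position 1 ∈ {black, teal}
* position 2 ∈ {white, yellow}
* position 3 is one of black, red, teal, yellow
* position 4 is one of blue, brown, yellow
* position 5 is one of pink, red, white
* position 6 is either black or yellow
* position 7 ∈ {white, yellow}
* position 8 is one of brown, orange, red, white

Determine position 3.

position 2 and position 7 share exactly the 2 values {white, yellow}; by pigeonhole those values go to them, so strike white, yellow from position 3, position 4, position 5, position 6, position 8.
position 6 must be black (only option left). Remove black from position 1, position 3.
position 1 must be teal (only option left). Strike teal from position 3.
So position 3 = red.

red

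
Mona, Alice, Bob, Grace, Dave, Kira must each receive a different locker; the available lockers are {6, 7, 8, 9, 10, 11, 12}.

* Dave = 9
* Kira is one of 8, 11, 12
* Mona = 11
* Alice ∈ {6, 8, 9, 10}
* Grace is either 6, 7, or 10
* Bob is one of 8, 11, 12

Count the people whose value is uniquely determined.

Mona's domain is down to {11}, so Mona = 11. Strike 11 from Bob, Kira.
Dave has just one choice, so Dave = 9. So Alice can't be 9.
Bob and Kira share exactly the 2 values {8, 12}; by pigeonhole those values go to them, so strike 8, 12 from Alice.
Determined: Mona=11, Dave=9. The other people each still have more than one consistent value. That makes 2.

2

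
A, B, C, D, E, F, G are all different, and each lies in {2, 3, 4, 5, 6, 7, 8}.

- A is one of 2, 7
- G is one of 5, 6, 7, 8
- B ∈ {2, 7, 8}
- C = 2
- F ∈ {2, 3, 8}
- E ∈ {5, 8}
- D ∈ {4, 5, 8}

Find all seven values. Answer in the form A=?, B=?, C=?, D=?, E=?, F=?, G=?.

A=7, B=8, C=2, D=4, E=5, F=3, G=6

C's domain is down to {2}, so C = 2. So A, B, F can't be 2.
A must be 7 (only option left). Remove 7 from B, G.
B must be 8 (only option left). Strike 8 from D, E, F, G.
E must be 5 (only option left). So D, G can't be 5.
F must be 3 (only option left).
G's domain is down to {6}, so G = 6.
D's domain is down to {4}, so D = 4.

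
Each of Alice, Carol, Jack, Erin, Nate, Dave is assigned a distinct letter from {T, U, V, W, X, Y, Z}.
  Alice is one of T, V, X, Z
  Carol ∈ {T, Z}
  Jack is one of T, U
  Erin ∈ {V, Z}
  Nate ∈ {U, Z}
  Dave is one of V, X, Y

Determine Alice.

X

Among the 6 variables, Y fits only Dave (and all 6 values in {T, U, V, X, Y, Z} must be used), so Dave = Y.
The 5 still-open variables together cover exactly {T, U, V, X, Z} — 5 values for 5 variables — and X appears only in Alice's list, so Alice = X.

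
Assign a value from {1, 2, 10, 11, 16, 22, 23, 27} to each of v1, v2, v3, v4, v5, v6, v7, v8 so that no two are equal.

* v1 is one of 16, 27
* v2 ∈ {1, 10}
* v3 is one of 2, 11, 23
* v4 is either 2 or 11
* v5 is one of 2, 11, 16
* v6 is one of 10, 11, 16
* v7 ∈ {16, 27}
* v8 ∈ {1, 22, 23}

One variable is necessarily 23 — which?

The 8 variables together cover exactly {1, 2, 10, 11, 16, 22, 23, 27} — 8 values for 8 variables — and 22 appears only in v8's list, so v8 = 22.
The 7 still-open variables together cover exactly {1, 2, 10, 11, 16, 23, 27} — 7 values for 7 variables — and 1 appears only in v2's list, so v2 = 1.
Among the 6 still-open variables, 10 fits only v6 (and all 6 values in {2, 10, 11, 16, 23, 27} must be used), so v6 = 10.
The 5 still-open variables together cover exactly {2, 11, 16, 23, 27} — 5 values for 5 variables — and 23 appears only in v3's list, so v3 = 23.

v3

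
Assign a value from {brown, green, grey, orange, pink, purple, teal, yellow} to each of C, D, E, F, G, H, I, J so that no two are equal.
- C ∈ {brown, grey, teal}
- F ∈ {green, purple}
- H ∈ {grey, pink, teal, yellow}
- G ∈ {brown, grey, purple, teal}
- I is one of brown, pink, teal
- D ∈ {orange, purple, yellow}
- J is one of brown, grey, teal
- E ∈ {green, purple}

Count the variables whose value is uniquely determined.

3

The 8 variables together cover exactly {brown, green, grey, orange, pink, purple, teal, yellow} — 8 values for 8 variables — and orange appears only in D's list, so D = orange.
The 7 still-open variables draw from only 7 values {brown, green, grey, pink, purple, teal, yellow}, so each is used; only H can be yellow, hence H = yellow.
Among the 6 still-open variables, pink fits only I (and all 6 values in {brown, green, grey, pink, purple, teal} must be used), so I = pink.
E and F between them cover only {green, purple} — a naked pair. Remove those values from G.
Determined: D=orange, H=yellow, I=pink. The other variables each still have more than one consistent value. That makes 3.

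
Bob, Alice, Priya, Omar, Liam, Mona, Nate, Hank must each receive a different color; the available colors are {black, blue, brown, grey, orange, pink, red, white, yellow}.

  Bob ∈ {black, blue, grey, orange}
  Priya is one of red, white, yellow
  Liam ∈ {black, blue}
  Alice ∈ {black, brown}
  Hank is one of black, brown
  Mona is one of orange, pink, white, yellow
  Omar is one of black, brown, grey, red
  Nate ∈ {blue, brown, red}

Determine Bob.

Alice and Hank between them cover only {black, brown} — a naked pair. Remove those values from Bob, Omar, Liam, Nate.
Liam has just one choice, so Liam = blue. Remove blue from Bob, Nate.
That leaves Nate = red. Eliminate red elsewhere: Priya, Omar.
That leaves Omar = grey. Strike grey from Bob.
So Bob = orange.

orange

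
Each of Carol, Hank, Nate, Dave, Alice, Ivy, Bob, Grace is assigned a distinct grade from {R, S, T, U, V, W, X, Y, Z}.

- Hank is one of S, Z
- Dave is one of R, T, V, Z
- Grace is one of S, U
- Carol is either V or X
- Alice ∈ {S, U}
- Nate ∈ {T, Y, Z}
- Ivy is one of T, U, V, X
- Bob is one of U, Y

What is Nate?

The 8 variables draw from only 8 values {R, S, T, U, V, X, Y, Z}, so each is used; only Dave can be R, hence Dave = R.
The 2 variables Alice and Grace are confined to {S, U}, which locks those values in; drop them from Hank, Ivy, Bob.
Hank has just one choice, so Hank = Z. Remove Z from Nate.
Bob must be Y (only option left). Strike Y from Nate.
So Nate = T.

T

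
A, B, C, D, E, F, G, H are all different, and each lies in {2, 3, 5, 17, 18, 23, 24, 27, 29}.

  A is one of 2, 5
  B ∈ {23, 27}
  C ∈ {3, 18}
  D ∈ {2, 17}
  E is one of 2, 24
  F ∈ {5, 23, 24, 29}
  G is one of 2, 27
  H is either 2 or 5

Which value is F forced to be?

A and H share exactly the 2 values {2, 5}; by pigeonhole those values go to them, so strike 2, 5 from D, E, F, G.
D must be 17 (only option left).
E must be 24 (only option left). So F can't be 24.
G's domain is down to {27}, so G = 27. Remove 27 from B.
B has just one choice, so B = 23. Strike 23 from F.
So F = 29.

29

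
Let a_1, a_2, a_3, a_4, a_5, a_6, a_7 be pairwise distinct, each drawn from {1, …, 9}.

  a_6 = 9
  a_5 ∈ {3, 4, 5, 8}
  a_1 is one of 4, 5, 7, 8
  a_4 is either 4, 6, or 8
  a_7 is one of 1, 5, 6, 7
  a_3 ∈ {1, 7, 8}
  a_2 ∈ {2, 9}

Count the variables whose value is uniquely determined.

2

a_6 must be 9 (only option left). So a_2 can't be 9.
a_2's domain is down to {2}, so a_2 = 2.
Determined: a_2=2, a_6=9. The other variables each still have more than one consistent value. That makes 2.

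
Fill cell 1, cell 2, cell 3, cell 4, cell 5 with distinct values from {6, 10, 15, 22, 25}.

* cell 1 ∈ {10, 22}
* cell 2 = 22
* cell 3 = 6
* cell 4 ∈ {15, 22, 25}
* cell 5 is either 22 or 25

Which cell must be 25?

cell 5

cell 2 has just one choice, so cell 2 = 22. Eliminate 22 elsewhere: cell 1, cell 4, cell 5.
So 25 goes to cell 5.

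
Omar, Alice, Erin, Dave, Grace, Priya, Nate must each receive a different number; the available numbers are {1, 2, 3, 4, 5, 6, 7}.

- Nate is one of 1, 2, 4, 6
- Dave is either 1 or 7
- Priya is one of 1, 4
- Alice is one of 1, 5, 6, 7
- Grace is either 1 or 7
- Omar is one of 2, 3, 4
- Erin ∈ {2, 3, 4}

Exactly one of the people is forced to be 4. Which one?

Among the 7 variables, 5 fits only Alice (and all 7 values in {1, 2, 3, 4, 5, 6, 7} must be used), so Alice = 5.
The 6 still-open variables together cover exactly {1, 2, 3, 4, 6, 7} — 6 values for 6 variables — and 6 appears only in Nate's list, so Nate = 6.
The 2 variables Dave and Grace are confined to {1, 7}, which locks those values in; drop them from Priya.
So 4 goes to Priya.

Priya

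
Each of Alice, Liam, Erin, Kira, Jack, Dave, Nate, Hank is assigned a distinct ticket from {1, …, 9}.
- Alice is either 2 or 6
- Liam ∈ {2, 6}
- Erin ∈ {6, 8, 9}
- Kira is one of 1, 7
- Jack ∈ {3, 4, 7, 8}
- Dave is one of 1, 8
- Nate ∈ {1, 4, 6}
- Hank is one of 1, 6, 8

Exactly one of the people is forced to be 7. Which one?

Kira

Among the 8 variables, 3 fits only Jack (and all 8 values in {1, 2, 3, 4, 6, 7, 8, 9} must be used), so Jack = 3.
The 7 still-open variables together cover exactly {1, 2, 4, 6, 7, 8, 9} — 7 values for 7 variables — and 4 appears only in Nate's list, so Nate = 4.
The 6 still-open variables draw from only 6 values {1, 2, 6, 7, 8, 9}, so each is used; only Kira can be 7, hence Kira = 7.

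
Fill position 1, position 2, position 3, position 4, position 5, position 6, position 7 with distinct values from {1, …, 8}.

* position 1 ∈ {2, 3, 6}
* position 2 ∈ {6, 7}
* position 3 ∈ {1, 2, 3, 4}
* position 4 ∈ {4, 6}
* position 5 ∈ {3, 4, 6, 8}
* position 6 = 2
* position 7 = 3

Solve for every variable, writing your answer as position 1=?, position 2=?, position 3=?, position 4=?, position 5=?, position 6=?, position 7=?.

position 1=6, position 2=7, position 3=1, position 4=4, position 5=8, position 6=2, position 7=3

position 6 has just one choice, so position 6 = 2. Remove 2 from position 1, position 3.
position 7's domain is down to {3}, so position 7 = 3. Eliminate 3 elsewhere: position 1, position 3, position 5.
position 1's domain is down to {6}, so position 1 = 6. Strike 6 from position 2, position 4, position 5.
position 2's domain is down to {7}, so position 2 = 7.
position 4's domain is down to {4}, so position 4 = 4. Remove 4 from position 3, position 5.
position 5's domain is down to {8}, so position 5 = 8.
position 3 has just one choice, so position 3 = 1.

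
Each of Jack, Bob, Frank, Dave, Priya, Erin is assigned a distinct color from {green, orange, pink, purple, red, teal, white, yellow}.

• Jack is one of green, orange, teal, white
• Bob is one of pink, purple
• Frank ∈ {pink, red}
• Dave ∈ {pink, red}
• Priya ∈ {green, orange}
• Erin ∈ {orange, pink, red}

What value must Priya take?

green

The 2 variables Frank and Dave are confined to {pink, red}, which locks those values in; drop them from Bob, Erin.
Bob must be purple (only option left).
Erin has just one choice, so Erin = orange. So Jack, Priya can't be orange.
So Priya = green.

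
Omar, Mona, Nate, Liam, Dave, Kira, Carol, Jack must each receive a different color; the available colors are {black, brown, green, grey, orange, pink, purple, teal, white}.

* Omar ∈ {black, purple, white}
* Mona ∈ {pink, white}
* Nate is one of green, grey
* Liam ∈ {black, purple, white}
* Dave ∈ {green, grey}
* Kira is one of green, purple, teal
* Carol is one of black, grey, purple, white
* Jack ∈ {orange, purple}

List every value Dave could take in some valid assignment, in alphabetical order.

green, grey

Among the 8 variables, orange fits only Jack (and all 8 values in {black, green, grey, orange, pink, purple, teal, white} must be used), so Jack = orange.
Among the 7 still-open variables, pink fits only Mona (and all 7 values in {black, green, grey, pink, purple, teal, white} must be used), so Mona = pink.
Among the 6 still-open variables, teal fits only Kira (and all 6 values in {black, green, grey, purple, teal, white} must be used), so Kira = teal.
Nate and Dave share exactly the 2 values {green, grey}; by pigeonhole those values go to them, so strike green, grey from Carol.
No further eliminations apply; Dave can still be any of green, grey.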